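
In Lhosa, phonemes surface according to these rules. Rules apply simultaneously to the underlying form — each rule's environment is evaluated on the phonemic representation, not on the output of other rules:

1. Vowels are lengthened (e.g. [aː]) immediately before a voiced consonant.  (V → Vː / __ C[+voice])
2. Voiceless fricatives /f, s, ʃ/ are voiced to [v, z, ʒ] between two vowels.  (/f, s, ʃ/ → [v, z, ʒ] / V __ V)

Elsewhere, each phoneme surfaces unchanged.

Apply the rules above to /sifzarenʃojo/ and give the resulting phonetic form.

[sifzaːreːnʃoːjo]

/s/ (word-initial): rule 2 targets it, but not between two vowels → unchanged [s].
/i/ (between /s/ and /f/): rule 1 targets it, but not before a voiced consonant → unchanged [i].
/f/ (between /i/ and /z/): rule 2 targets it, but not between two vowels → unchanged [f].
/z/ stays [z].
/a/ meets the environment for rule 1 (before a voiced consonant) → [aː].
/r/ — not in any rule's target class → [r].
/e/ meets the environment for rule 1 (before a voiced consonant) → [eː].
/n/ stays [n].
/ʃ/ — between /n/ and /o/; rule 2 does not apply here → [ʃ].
/o/ (between /ʃ/ and /j/): before a voiced consonant, so rule 1 applies → [oː].
/j/ — not in any rule's target class → [j].
/o/ (word-final) is in the target of rule 1 but the environment (before a voiced consonant) is not met → [o].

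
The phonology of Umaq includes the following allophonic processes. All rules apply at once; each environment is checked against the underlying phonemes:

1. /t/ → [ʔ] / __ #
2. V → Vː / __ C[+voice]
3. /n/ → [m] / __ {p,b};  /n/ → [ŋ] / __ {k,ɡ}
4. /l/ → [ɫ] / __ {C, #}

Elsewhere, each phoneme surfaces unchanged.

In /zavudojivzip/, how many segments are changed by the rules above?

4

Segments that undergo a rule: /a/ → [aː] (rule 2); /u/ → [uː] (rule 2); /o/ → [oː] (rule 2); /i/ → [iː] (rule 2).
All other segments surface unchanged.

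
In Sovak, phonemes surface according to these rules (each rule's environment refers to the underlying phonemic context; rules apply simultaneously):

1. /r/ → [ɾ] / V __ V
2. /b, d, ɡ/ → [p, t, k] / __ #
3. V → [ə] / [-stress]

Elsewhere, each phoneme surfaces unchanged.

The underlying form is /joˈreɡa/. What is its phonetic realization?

[jəˈɾeɡə]

/j/ — not in any rule's target class → [j].
/o/ (between /j/ and /r/): in an unstressed syllable, so rule 3 applies → [ə].
Rule 1 applies to /r/ (between /o/ and /e/: between two vowels) → [ɾ].
/e/ (between /r/ and /ɡ/) fails the environment for rule 3, so it stays [e].
/ɡ/ (between /e/ and /a/): rule 2 targets it, but not word-finally → unchanged [ɡ].
/a/ meets the environment for rule 3 (in an unstressed syllable) → [ə].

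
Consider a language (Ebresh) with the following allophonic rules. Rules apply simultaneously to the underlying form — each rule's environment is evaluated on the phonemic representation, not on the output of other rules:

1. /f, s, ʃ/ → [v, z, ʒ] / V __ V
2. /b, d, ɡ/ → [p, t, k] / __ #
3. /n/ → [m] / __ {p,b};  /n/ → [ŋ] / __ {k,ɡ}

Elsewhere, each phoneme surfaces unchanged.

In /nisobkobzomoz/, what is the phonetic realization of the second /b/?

/b/ (between /o/ and /z/) fails the environment for rule 2, so it stays [b].

[b]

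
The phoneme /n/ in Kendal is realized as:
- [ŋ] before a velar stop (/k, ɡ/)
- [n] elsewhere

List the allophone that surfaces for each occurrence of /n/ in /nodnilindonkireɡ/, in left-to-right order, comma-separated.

Occurrence 1 (position 1): no conditioning environment matches → elsewhere allophone [n].
Occurrence 2 (position 4): no conditioning environment matches → elsewhere allophone [n].
Occurrence 3 (position 8): no conditioning environment matches → elsewhere allophone [n].
Occurrence 4 (position 11): before a velar stop → [ŋ].

[n], [n], [n], [ŋ]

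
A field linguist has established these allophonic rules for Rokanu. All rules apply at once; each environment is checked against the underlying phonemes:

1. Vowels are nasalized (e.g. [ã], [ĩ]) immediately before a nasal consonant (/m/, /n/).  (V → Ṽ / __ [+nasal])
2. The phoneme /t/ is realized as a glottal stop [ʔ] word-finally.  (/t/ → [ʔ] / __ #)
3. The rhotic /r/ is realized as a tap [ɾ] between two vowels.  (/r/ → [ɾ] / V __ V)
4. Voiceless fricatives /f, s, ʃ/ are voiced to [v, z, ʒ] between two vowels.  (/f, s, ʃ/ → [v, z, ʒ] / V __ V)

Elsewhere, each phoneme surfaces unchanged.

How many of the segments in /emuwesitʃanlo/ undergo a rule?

Segments that undergo a rule: /e/ → [ẽ] (rule 1); /s/ → [z] (rule 4); /a/ → [ã] (rule 1).
All other segments surface unchanged.

3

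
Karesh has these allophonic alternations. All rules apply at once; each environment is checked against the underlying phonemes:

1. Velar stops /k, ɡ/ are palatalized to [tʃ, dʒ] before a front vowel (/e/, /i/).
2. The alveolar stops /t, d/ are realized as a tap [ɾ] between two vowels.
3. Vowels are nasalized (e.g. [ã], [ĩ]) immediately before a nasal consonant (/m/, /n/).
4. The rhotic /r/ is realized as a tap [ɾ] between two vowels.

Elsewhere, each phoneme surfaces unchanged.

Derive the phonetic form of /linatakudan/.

[lĩnaɾakuɾãn]

/l/ — not in any rule's target class → [l].
/i/ — between /l/ and /n/, before a nasal consonant — surfaces as [ĩ] (rule 3).
/n/ — not in any rule's target class → [n].
/a/ (between /n/ and /t/): rule 3 targets it, but not before a nasal consonant → unchanged [a].
/t/ — between /a/ and /a/, between two vowels — surfaces as [ɾ] (rule 2).
/a/ (between /t/ and /k/): rule 3 targets it, but not before a nasal consonant → unchanged [a].
/k/ — between /a/ and /u/; rule 1 does not apply here → [k].
/u/ (between /k/ and /d/) is in the target of rule 3 but the environment (before a nasal consonant) is not met → [u].
/d/ meets the environment for rule 2 (between two vowels) → [ɾ].
/a/ (between /d/ and /n/) occurs before a nasal consonant → [ã] by rule 3.
/n/ stays [n].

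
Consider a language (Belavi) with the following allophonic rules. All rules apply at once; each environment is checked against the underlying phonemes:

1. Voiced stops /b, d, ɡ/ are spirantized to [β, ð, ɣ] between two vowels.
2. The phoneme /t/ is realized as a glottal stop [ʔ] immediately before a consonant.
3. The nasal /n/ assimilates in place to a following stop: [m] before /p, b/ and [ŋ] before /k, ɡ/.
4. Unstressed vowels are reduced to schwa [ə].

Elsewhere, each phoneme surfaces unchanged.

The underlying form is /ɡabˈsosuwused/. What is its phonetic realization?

/ɡ/ — word-initial; rule 1 does not apply here → [ɡ].
Rule 4 applies to /a/ (between /ɡ/ and /b/: in an unstressed syllable) → [ə].
/b/ (between /a/ and /s/) is in the target of rule 1 but the environment (between two vowels) is not met → [b].
/s/ (between /b/ and /o/): no rule targets it → [s].
/o/ (between /s/ and /s/) is in the target of rule 4 but the environment (in an unstressed syllable) is not met → [o].
/s/ (between /o/ and /u/): no rule targets it → [s].
/u/ (between /s/ and /w/) occurs in an unstressed syllable → [ə] by rule 4.
/w/ (between /u/ and /u/): no rule targets it → [w].
/u/ meets the environment for rule 4 (in an unstressed syllable) → [ə].
/s/ — not in any rule's target class → [s].
/e/ (between /s/ and /d/) occurs in an unstressed syllable → [ə] by rule 4.
/d/ — word-final; rule 1 does not apply here → [d].

[ɡəbˈsosəwəsəd]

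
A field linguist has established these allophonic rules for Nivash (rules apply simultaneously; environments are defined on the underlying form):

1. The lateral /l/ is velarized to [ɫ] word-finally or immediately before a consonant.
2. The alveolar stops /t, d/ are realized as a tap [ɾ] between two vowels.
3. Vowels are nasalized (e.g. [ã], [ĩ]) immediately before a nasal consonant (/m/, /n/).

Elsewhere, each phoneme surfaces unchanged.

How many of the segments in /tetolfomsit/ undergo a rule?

3

Segments that undergo a rule: /t/ → [ɾ] (rule 2); /l/ → [ɫ] (rule 1); /o/ → [õ] (rule 3).
All other segments surface unchanged.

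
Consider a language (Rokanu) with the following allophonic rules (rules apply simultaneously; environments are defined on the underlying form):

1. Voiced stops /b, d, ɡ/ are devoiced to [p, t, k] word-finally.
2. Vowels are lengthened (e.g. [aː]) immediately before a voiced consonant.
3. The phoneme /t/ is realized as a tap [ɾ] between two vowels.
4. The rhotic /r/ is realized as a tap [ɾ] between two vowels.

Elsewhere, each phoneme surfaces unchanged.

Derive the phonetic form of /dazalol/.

[daːzaːloːl]

/d/ (word-initial) fails the environment for rule 1, so it stays [d].
/a/ — between /d/ and /z/, before a voiced consonant — surfaces as [aː] (rule 2).
/a/ — between /z/ and /l/, before a voiced consonant — surfaces as [aː] (rule 2).
Rule 2 applies to /o/ (between /l/ and /l/: before a voiced consonant) → [oː].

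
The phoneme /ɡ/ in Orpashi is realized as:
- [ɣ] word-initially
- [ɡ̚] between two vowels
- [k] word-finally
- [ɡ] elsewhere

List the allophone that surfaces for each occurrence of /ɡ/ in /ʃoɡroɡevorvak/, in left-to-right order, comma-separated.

[ɡ], [ɡ̚]

Occurrence 1 (position 3): no conditioning environment matches → elsewhere allophone [ɡ].
Occurrence 2 (position 6): between two vowels → [ɡ̚].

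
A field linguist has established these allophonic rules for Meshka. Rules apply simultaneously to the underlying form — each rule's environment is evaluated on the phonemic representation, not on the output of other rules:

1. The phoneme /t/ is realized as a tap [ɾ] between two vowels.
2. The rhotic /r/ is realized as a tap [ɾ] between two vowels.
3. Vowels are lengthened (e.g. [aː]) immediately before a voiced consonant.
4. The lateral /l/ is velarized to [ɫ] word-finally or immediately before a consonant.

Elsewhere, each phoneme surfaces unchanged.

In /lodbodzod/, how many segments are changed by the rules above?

Segments that undergo a rule: /o/ → [oː] (rule 3); /o/ → [oː] (rule 3); /o/ → [oː] (rule 3).
All other segments surface unchanged.

3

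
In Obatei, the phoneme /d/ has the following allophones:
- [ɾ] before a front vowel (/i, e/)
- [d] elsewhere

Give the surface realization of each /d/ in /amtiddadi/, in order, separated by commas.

Occurrence 1 (position 5): no conditioning environment matches → elsewhere allophone [d].
Occurrence 2 (position 6): no conditioning environment matches → elsewhere allophone [d].
Occurrence 3 (position 8): before a front vowel (/i, e/) → [ɾ].

[d], [d], [ɾ]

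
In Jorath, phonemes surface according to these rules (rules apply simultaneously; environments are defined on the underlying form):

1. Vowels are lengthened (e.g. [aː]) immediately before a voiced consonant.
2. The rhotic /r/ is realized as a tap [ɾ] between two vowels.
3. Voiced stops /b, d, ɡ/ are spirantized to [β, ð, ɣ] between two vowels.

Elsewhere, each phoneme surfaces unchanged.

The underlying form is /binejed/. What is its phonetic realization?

/b/ (word-initial) fails the environment for rule 3, so it stays [b].
/i/ (between /b/ and /n/) occurs before a voiced consonant → [iː] by rule 1.
/e/ — between /n/ and /j/, before a voiced consonant — surfaces as [eː] (rule 1).
/e/ (between /j/ and /d/) occurs before a voiced consonant → [eː] by rule 1.
/d/ (word-final): rule 3 targets it, but not between two vowels → unchanged [d].

[biːneːjeːd]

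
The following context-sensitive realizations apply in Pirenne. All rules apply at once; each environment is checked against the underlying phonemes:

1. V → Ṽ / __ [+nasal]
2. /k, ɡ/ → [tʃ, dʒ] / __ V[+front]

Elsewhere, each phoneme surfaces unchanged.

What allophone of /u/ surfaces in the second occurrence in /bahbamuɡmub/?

/u/ — between /m/ and /b/; rule 1 does not apply here → [u].

[u]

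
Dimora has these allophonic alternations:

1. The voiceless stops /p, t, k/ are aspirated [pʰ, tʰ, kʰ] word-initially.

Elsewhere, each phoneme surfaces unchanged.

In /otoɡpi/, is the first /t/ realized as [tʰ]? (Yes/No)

/t/ (between /o/ and /o/): rule 1 targets it, but not word-initially → unchanged [t].
The actual realization is [t], not [tʰ].

No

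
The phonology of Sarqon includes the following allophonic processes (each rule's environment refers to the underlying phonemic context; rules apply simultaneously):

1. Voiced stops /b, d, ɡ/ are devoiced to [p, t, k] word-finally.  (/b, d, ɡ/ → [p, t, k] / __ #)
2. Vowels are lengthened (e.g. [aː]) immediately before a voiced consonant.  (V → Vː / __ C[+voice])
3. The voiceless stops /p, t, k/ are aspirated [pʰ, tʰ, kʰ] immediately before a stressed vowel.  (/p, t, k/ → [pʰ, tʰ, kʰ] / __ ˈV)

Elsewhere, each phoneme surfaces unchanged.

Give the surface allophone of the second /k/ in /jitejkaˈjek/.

/k/ (word-final) is in the target of rule 3 but the environment (immediately before a stressed vowel) is not met → [k].

[k]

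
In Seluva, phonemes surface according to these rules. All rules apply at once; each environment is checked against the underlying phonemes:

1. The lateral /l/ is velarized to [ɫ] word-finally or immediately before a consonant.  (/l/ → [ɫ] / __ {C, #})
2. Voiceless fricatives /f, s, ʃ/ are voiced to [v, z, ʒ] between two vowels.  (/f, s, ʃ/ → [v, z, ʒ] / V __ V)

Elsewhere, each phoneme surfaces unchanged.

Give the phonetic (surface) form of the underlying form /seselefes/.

/s/ — word-initial; rule 2 does not apply here → [s].
/e/ (between /s/ and /s/) is unaffected → [e].
/s/ (between /e/ and /e/): between two vowels, so rule 2 applies → [z].
/e/ (between /s/ and /l/) is unaffected → [e].
/l/ — between /e/ and /e/; rule 1 does not apply here → [l].
/e/ (between /l/ and /f/): no rule targets it → [e].
Rule 2 applies to /f/ (between /e/ and /e/: between two vowels) → [v].
/e/ stays [e].
/s/ (word-final) fails the environment for rule 2, so it stays [s].

[sezeleves]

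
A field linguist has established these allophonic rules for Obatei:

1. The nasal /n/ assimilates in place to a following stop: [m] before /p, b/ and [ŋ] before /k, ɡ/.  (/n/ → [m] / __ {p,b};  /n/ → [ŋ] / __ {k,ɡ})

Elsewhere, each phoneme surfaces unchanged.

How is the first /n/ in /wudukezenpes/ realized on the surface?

/n/ — between /e/ and /p/, before a labial or velar stop — surfaces as [m] (rule 1).

[m]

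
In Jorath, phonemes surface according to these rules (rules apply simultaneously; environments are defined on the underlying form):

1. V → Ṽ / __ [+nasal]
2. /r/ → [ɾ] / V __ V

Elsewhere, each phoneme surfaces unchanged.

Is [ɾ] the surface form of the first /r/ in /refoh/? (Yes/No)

/r/ (word-initial) is in the target of rule 2 but the environment (between two vowels) is not met → [r].
The actual realization is [r], not [ɾ].

No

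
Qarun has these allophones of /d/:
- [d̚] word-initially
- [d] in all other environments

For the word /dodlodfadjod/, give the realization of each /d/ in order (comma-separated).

[d̚], [d], [d], [d], [d]

Occurrence 1 (position 1): word-initially → [d̚].
Occurrence 2 (position 3): no conditioning environment matches → elsewhere allophone [d].
Occurrence 3 (position 6): no conditioning environment matches → elsewhere allophone [d].
Occurrence 4 (position 9): no conditioning environment matches → elsewhere allophone [d].
Occurrence 5 (position 12): no conditioning environment matches → elsewhere allophone [d].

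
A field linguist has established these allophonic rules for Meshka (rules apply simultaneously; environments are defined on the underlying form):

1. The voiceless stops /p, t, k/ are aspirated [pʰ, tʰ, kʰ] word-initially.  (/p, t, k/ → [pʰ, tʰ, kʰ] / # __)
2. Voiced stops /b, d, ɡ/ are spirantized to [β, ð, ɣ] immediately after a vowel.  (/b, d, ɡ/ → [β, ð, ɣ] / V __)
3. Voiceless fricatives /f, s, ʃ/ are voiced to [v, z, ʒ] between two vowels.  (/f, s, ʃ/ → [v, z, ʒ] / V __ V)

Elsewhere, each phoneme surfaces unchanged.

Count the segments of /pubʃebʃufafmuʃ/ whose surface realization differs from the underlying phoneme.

Segments that undergo a rule: /p/ → [pʰ] (rule 1); /b/ → [β] (rule 2); /b/ → [β] (rule 2); /f/ → [v] (rule 3).
All other segments surface unchanged.

4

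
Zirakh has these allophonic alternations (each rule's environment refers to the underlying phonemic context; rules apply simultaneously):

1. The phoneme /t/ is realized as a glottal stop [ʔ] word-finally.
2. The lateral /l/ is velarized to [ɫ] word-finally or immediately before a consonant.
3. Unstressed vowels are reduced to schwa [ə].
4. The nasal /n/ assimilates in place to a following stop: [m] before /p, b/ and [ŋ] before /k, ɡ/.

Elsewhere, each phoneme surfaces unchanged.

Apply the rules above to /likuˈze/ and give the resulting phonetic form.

/l/ (word-initial): rule 2 targets it, but not word-finally or immediately before a consonant → unchanged [l].
/i/ (between /l/ and /k/): in an unstressed syllable, so rule 3 applies → [ə].
/k/ stays [k].
Rule 3 applies to /u/ (between /k/ and /z/: in an unstressed syllable) → [ə].
/z/ (between /u/ and /e/) is unaffected → [z].
/e/ (word-final) fails the environment for rule 3, so it stays [e].

[ləkəˈze]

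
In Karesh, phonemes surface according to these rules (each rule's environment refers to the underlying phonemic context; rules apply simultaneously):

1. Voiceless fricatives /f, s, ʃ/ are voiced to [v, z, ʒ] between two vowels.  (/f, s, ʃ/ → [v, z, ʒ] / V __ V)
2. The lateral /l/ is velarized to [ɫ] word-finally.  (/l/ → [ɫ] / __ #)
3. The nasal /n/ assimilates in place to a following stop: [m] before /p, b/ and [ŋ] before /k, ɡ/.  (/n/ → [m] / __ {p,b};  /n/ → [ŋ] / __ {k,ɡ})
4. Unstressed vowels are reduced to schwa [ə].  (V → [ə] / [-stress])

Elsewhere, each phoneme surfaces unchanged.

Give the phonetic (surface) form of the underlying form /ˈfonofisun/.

[ˈfonəvəzən]

/f/ (word-initial) fails the environment for rule 1, so it stays [f].
/o/ (between /f/ and /n/) is in the target of rule 4 but the environment (in an unstressed syllable) is not met → [o].
/n/ — between /o/ and /o/; rule 3 does not apply here → [n].
/o/ (between /n/ and /f/): in an unstressed syllable, so rule 4 applies → [ə].
/f/ (between /o/ and /i/): between two vowels, so rule 1 applies → [v].
/i/ — between /f/ and /s/, in an unstressed syllable — surfaces as [ə] (rule 4).
/s/ meets the environment for rule 1 (between two vowels) → [z].
/u/ meets the environment for rule 4 (in an unstressed syllable) → [ə].
/n/ (word-final) fails the environment for rule 3, so it stays [n].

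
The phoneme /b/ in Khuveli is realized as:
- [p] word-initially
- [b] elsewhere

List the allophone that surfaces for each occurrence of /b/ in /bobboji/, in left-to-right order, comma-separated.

Occurrence 1 (position 1): word-initially → [p].
Occurrence 2 (position 3): no conditioning environment matches → elsewhere allophone [b].
Occurrence 3 (position 4): no conditioning environment matches → elsewhere allophone [b].

[p], [b], [b]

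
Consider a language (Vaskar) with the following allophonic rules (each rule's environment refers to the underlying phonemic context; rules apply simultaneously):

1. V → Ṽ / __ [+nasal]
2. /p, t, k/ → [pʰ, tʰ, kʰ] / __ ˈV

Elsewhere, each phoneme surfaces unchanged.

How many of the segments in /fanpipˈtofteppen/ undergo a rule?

Segments that undergo a rule: /a/ → [ã] (rule 1); /t/ → [tʰ] (rule 2); /e/ → [ẽ] (rule 1).
All other segments surface unchanged.

3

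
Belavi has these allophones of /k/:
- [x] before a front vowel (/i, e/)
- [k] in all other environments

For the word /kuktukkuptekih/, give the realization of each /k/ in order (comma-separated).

Occurrence 1 (position 1): no conditioning environment matches → elsewhere allophone [k].
Occurrence 2 (position 3): no conditioning environment matches → elsewhere allophone [k].
Occurrence 3 (position 6): no conditioning environment matches → elsewhere allophone [k].
Occurrence 4 (position 7): no conditioning environment matches → elsewhere allophone [k].
Occurrence 5 (position 12): before a front vowel (/i, e/) → [x].

[k], [k], [k], [k], [x]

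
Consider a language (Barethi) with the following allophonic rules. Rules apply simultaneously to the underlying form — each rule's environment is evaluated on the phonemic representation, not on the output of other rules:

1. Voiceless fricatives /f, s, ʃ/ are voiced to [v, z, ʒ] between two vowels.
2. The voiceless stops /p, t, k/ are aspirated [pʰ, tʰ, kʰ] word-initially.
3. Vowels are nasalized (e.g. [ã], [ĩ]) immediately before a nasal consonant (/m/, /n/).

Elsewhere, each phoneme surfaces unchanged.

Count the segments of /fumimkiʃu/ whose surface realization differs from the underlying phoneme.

Segments that undergo a rule: /u/ → [ũ] (rule 3); /i/ → [ĩ] (rule 3); /ʃ/ → [ʒ] (rule 1).
All other segments surface unchanged.

3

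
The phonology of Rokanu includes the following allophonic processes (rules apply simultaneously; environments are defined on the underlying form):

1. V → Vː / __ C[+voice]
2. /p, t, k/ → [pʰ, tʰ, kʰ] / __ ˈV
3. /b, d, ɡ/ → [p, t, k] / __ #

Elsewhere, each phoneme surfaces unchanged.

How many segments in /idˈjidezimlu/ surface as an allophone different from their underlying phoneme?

4

Segments that undergo a rule: /i/ → [iː] (rule 1); /i/ → [iː] (rule 1); /e/ → [eː] (rule 1); /i/ → [iː] (rule 1).
All other segments surface unchanged.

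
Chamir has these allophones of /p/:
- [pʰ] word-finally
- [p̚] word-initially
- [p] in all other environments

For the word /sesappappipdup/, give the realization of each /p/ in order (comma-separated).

[p], [p], [p], [p], [p], [pʰ]

Occurrence 1 (position 5): no conditioning environment matches → elsewhere allophone [p].
Occurrence 2 (position 6): no conditioning environment matches → elsewhere allophone [p].
Occurrence 3 (position 8): no conditioning environment matches → elsewhere allophone [p].
Occurrence 4 (position 9): no conditioning environment matches → elsewhere allophone [p].
Occurrence 5 (position 11): no conditioning environment matches → elsewhere allophone [p].
Occurrence 6 (position 14): word-finally → [pʰ].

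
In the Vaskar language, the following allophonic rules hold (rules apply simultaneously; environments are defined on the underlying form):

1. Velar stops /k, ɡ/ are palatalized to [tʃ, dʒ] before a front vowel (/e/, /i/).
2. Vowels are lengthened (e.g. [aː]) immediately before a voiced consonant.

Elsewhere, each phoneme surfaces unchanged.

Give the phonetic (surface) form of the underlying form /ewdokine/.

[eːwdotʃiːne]

/e/ (word-initial) occurs before a voiced consonant → [eː] by rule 2.
/w/ (between /e/ and /d/): no rule targets it → [w].
/d/ (between /w/ and /o/) is unaffected → [d].
/o/ — between /d/ and /k/; rule 2 does not apply here → [o].
/k/ (between /o/ and /i/) occurs before a front vowel → [tʃ] by rule 1.
/i/ (between /k/ and /n/): before a voiced consonant, so rule 2 applies → [iː].
/n/ (between /i/ and /e/) is unaffected → [n].
/e/ (word-final): rule 2 targets it, but not before a voiced consonant → unchanged [e].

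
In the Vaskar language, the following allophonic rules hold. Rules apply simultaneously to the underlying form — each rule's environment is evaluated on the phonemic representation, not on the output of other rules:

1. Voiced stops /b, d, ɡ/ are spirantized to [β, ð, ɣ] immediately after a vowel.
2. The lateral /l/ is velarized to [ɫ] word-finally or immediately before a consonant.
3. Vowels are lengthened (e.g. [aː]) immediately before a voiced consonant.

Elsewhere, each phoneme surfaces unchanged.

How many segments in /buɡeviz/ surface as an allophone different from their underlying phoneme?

Segments that undergo a rule: /u/ → [uː] (rule 3); /ɡ/ → [ɣ] (rule 1); /e/ → [eː] (rule 3); /i/ → [iː] (rule 3).
All other segments surface unchanged.

4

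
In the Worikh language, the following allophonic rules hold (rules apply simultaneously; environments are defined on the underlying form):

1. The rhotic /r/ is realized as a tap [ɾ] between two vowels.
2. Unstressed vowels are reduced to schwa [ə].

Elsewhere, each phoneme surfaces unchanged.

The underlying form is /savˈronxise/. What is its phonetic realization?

/s/ (word-initial) is unaffected → [s].
/a/ (between /s/ and /v/) occurs in an unstressed syllable → [ə] by rule 2.
/v/ — not in any rule's target class → [v].
/r/ (between /v/ and /o/) is in the target of rule 1 but the environment (between two vowels) is not met → [r].
/o/ (between /r/ and /n/): rule 2 targets it, but not in an unstressed syllable → unchanged [o].
/n/ stays [n].
/x/ (between /n/ and /i/) is unaffected → [x].
/i/ (between /x/ and /s/): in an unstressed syllable, so rule 2 applies → [ə].
/s/ — not in any rule's target class → [s].
/e/ meets the environment for rule 2 (in an unstressed syllable) → [ə].

[səvˈronxəsə]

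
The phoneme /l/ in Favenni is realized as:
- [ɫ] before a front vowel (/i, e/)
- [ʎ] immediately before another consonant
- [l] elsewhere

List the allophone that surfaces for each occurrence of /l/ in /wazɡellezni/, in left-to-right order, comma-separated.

[ʎ], [ɫ]

Occurrence 1 (position 6): immediately before another consonant → [ʎ].
Occurrence 2 (position 7): before a front vowel (/i, e/) → [ɫ].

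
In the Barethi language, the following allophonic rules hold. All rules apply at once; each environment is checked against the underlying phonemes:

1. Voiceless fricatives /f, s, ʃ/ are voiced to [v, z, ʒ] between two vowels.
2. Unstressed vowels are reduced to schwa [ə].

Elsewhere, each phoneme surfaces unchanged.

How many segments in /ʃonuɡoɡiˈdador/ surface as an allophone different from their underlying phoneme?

5

Segments that undergo a rule: /o/ → [ə] (rule 2); /u/ → [ə] (rule 2); /o/ → [ə] (rule 2); /i/ → [ə] (rule 2); /o/ → [ə] (rule 2).
All other segments surface unchanged.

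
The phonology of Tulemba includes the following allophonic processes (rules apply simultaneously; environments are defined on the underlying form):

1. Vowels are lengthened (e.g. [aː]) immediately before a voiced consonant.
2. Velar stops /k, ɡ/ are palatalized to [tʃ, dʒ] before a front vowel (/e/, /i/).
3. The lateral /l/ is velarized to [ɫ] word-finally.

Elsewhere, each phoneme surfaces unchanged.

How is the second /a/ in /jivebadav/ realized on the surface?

[aː]

/a/ (between /d/ and /v/): before a voiced consonant, so rule 1 applies → [aː].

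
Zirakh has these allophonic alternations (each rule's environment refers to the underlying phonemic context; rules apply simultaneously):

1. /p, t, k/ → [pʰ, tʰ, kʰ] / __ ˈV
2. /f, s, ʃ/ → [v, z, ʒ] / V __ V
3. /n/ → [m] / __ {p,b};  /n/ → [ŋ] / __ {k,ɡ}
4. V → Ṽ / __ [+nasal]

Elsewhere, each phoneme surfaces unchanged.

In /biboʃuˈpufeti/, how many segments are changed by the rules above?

Segments that undergo a rule: /ʃ/ → [ʒ] (rule 2); /p/ → [pʰ] (rule 1); /f/ → [v] (rule 2).
All other segments surface unchanged.

3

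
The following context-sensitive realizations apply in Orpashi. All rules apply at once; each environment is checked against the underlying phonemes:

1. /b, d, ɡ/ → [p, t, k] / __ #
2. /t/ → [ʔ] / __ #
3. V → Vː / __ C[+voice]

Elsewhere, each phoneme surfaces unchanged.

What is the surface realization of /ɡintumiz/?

/ɡ/ (word-initial) is in the target of rule 1 but the environment (word-finally) is not met → [ɡ].
/i/ — between /ɡ/ and /n/, before a voiced consonant — surfaces as [iː] (rule 3).
/n/ stays [n].
/t/ — between /n/ and /u/; rule 2 does not apply here → [t].
Rule 3 applies to /u/ (between /t/ and /m/: before a voiced consonant) → [uː].
/m/ stays [m].
/i/ meets the environment for rule 3 (before a voiced consonant) → [iː].
/z/ — not in any rule's target class → [z].

[ɡiːntuːmiːz]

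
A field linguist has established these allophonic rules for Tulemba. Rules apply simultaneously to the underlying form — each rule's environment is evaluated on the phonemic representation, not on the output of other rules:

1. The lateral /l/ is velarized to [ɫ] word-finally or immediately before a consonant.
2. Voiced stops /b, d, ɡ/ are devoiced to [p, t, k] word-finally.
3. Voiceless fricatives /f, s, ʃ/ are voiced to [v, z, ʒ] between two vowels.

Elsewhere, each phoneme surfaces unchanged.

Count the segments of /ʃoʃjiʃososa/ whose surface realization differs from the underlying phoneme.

Segments that undergo a rule: /ʃ/ → [ʒ] (rule 3); /s/ → [z] (rule 3); /s/ → [z] (rule 3).
All other segments surface unchanged.

3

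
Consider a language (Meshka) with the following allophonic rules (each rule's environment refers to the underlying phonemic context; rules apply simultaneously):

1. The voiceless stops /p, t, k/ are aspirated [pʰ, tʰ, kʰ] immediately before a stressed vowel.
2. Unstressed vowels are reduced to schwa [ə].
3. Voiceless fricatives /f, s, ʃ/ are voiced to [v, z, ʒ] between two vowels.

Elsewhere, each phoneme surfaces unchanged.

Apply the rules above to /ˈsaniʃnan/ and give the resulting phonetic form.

[ˈsanəʃnən]

/s/ (word-initial): rule 3 targets it, but not between two vowels → unchanged [s].
/a/ — between /s/ and /n/; rule 2 does not apply here → [a].
/n/ (between /a/ and /i/) is unaffected → [n].
/i/ — between /n/ and /ʃ/, in an unstressed syllable — surfaces as [ə] (rule 2).
/ʃ/ (between /i/ and /n/) is in the target of rule 3 but the environment (between two vowels) is not met → [ʃ].
/n/ — not in any rule's target class → [n].
/a/ — between /n/ and /n/, in an unstressed syllable — surfaces as [ə] (rule 2).
/n/ — not in any rule's target class → [n].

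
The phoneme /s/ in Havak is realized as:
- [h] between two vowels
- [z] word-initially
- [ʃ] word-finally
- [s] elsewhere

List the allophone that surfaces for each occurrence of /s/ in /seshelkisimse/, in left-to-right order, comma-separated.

Occurrence 1 (position 1): word-initially → [z].
Occurrence 2 (position 3): no conditioning environment matches → elsewhere allophone [s].
Occurrence 3 (position 9): between two vowels → [h].
Occurrence 4 (position 12): no conditioning environment matches → elsewhere allophone [s].

[z], [s], [h], [s]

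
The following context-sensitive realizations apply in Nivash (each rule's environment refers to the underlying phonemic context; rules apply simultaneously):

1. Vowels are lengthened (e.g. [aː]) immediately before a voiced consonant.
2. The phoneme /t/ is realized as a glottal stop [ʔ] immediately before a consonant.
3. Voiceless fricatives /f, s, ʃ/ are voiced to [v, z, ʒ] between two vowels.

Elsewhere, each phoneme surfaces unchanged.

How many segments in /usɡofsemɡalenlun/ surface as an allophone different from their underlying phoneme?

Segments that undergo a rule: /e/ → [eː] (rule 1); /a/ → [aː] (rule 1); /e/ → [eː] (rule 1); /u/ → [uː] (rule 1).
All other segments surface unchanged.

4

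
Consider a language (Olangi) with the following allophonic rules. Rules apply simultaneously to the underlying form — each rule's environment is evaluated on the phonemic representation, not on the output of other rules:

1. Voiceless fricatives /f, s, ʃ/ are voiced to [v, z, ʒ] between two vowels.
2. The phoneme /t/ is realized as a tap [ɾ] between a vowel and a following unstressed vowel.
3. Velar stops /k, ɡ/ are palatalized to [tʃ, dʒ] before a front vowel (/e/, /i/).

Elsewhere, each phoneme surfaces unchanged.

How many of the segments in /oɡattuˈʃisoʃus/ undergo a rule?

Segments that undergo a rule: /ʃ/ → [ʒ] (rule 1); /s/ → [z] (rule 1); /ʃ/ → [ʒ] (rule 1).
All other segments surface unchanged.

3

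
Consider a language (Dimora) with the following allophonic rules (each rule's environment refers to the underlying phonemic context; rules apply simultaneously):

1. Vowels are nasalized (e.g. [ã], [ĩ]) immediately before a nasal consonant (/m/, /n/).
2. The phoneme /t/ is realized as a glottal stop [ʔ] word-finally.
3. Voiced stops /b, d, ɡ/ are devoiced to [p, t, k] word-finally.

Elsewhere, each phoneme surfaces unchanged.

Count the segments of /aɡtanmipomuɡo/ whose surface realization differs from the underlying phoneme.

2

Segments that undergo a rule: /a/ → [ã] (rule 1); /o/ → [õ] (rule 1).
All other segments surface unchanged.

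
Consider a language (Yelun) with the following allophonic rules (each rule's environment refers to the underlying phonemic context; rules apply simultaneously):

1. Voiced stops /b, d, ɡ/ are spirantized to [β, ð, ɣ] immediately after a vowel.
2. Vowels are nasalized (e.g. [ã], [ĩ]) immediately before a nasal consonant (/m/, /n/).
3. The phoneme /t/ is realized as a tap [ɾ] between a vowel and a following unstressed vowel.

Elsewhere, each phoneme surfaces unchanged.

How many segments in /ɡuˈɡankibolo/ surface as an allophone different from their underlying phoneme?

3

Segments that undergo a rule: /ɡ/ → [ɣ] (rule 1); /a/ → [ã] (rule 2); /b/ → [β] (rule 1).
All other segments surface unchanged.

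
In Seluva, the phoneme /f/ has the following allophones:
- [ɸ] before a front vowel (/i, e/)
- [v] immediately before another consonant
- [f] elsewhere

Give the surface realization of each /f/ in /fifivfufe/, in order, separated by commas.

[ɸ], [ɸ], [f], [ɸ]

Occurrence 1 (position 1): before a front vowel (/i, e/) → [ɸ].
Occurrence 2 (position 3): before a front vowel (/i, e/) → [ɸ].
Occurrence 3 (position 6): no conditioning environment matches → elsewhere allophone [f].
Occurrence 4 (position 8): before a front vowel (/i, e/) → [ɸ].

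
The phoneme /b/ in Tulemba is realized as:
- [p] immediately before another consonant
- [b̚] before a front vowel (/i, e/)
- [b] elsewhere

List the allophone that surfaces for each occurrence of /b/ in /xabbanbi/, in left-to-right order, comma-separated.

Occurrence 1 (position 3): immediately before another consonant → [p].
Occurrence 2 (position 4): no conditioning environment matches → elsewhere allophone [b].
Occurrence 3 (position 7): before a front vowel (/i, e/) → [b̚].

[p], [b], [b̚]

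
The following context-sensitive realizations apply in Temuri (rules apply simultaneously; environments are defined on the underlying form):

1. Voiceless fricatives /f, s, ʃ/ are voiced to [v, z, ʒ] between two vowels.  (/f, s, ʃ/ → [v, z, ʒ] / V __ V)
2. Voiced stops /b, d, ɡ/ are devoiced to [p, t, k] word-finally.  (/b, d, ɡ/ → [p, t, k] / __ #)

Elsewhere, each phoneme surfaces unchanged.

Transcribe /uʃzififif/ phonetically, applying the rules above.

[uʃzivivif]

/u/ — not in any rule's target class → [u].
/ʃ/ (between /u/ and /z/) fails the environment for rule 1, so it stays [ʃ].
/z/ stays [z].
/i/ stays [i].
Rule 1 applies to /f/ (between /i/ and /i/: between two vowels) → [v].
/i/ — not in any rule's target class → [i].
/f/ — between /i/ and /i/, between two vowels — surfaces as [v] (rule 1).
/i/ (between /f/ and /f/): no rule targets it → [i].
/f/ (word-final) is in the target of rule 1 but the environment (between two vowels) is not met → [f].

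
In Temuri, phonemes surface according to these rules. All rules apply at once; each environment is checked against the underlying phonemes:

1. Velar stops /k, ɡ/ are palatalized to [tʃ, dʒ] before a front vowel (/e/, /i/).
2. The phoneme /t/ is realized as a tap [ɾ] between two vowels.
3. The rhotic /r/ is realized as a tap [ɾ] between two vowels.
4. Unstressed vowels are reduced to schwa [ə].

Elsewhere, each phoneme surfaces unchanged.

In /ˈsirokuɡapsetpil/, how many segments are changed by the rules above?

Segments that undergo a rule: /r/ → [ɾ] (rule 3); /o/ → [ə] (rule 4); /u/ → [ə] (rule 4); /a/ → [ə] (rule 4); /e/ → [ə] (rule 4); /i/ → [ə] (rule 4).
All other segments surface unchanged.

6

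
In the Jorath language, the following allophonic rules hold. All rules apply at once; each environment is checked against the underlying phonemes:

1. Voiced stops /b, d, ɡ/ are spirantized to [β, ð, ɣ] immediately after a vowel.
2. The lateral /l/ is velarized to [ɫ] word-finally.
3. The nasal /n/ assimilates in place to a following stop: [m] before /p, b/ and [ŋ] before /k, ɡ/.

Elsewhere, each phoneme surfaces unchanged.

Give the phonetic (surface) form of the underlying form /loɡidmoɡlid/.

/l/ (word-initial) is in the target of rule 2 but the environment (word-finally) is not met → [l].
/ɡ/ (between /o/ and /i/): immediately after a vowel, so rule 1 applies → [ɣ].
/d/ meets the environment for rule 1 (immediately after a vowel) → [ð].
/ɡ/ (between /o/ and /l/): immediately after a vowel, so rule 1 applies → [ɣ].
/l/ (between /ɡ/ and /i/) is in the target of rule 2 but the environment (word-finally) is not met → [l].
/d/ — word-final, immediately after a vowel — surfaces as [ð] (rule 1).

[loɣiðmoɣlið]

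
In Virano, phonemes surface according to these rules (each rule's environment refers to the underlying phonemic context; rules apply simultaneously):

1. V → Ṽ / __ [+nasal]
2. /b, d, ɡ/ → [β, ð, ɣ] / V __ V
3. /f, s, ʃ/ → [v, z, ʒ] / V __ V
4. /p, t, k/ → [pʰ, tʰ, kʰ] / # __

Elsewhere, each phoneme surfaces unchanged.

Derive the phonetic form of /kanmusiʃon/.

/k/ meets the environment for rule 4 (word-initially) → [kʰ].
Rule 1 applies to /a/ (between /k/ and /n/: before a nasal consonant) → [ã].
/n/ — not in any rule's target class → [n].
/m/ (between /n/ and /u/) is unaffected → [m].
/u/ (between /m/ and /s/): rule 1 targets it, but not before a nasal consonant → unchanged [u].
/s/ — between /u/ and /i/, between two vowels — surfaces as [z] (rule 3).
/i/ — between /s/ and /ʃ/; rule 1 does not apply here → [i].
/ʃ/ meets the environment for rule 3 (between two vowels) → [ʒ].
Rule 1 applies to /o/ (between /ʃ/ and /n/: before a nasal consonant) → [õ].
/n/ stays [n].

[kʰãnmuziʒõn]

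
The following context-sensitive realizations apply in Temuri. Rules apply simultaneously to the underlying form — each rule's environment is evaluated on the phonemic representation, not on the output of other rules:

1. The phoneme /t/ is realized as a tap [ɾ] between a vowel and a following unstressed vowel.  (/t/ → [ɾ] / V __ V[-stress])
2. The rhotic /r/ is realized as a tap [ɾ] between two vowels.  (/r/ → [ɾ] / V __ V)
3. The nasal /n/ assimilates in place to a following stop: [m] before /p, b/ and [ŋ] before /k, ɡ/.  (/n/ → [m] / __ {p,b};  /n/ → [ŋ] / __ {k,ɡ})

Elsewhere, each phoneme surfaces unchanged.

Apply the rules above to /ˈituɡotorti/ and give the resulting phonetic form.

[ˈiɾuɡoɾorti]

/i/ stays [i].
/t/ meets the environment for rule 1 (between a vowel and a following unstressed vowel) → [ɾ].
/u/ (between /t/ and /ɡ/) is unaffected → [u].
/ɡ/ — not in any rule's target class → [ɡ].
/o/ (between /ɡ/ and /t/) is unaffected → [o].
/t/ meets the environment for rule 1 (between a vowel and a following unstressed vowel) → [ɾ].
/o/ stays [o].
/r/ (between /o/ and /t/) fails the environment for rule 2, so it stays [r].
/t/ (between /r/ and /i/) fails the environment for rule 1, so it stays [t].
/i/ stays [i].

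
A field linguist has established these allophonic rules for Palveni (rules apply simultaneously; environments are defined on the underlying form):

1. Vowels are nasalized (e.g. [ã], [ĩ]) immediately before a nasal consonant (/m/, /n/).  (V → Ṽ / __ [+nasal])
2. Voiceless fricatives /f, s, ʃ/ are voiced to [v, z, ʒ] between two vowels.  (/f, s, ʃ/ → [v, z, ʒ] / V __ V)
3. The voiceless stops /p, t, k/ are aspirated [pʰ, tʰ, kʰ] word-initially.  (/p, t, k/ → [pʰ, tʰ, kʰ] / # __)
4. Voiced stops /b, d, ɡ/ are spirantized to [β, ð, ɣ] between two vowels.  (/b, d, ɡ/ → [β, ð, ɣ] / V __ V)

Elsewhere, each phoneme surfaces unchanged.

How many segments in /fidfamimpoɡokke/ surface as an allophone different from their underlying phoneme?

Segments that undergo a rule: /a/ → [ã] (rule 1); /i/ → [ĩ] (rule 1); /ɡ/ → [ɣ] (rule 4).
All other segments surface unchanged.

3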